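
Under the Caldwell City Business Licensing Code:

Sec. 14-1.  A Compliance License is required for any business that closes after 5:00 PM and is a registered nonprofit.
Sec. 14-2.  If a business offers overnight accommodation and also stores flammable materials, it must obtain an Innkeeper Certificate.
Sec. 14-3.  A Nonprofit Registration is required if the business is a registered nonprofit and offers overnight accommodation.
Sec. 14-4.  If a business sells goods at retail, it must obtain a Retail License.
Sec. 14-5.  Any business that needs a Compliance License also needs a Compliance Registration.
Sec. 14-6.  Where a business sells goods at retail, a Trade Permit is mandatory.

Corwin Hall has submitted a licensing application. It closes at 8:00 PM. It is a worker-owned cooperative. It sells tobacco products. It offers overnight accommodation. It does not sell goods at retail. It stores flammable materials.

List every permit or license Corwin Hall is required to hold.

Sec. 14-1. closes 8:00 PM, after 5:00 PM; is a worker-owned cooperative (not: is a registered nonprofit) → Compliance License not required.
Sec. 14-2. offers overnight accommodation; stores flammable materials → Innkeeper Certificate required.
Sec. 14-3. is a worker-owned cooperative (not: is a registered nonprofit); offers overnight accommodation → Nonprofit Registration not required.
Sec. 14-4. does not sell goods at retail → Retail License not required.
Sec. 14-5. Compliance License is not required → no effect.
Sec. 14-6. does not sell goods at retail → Trade Permit not required.

Innkeeper Certificate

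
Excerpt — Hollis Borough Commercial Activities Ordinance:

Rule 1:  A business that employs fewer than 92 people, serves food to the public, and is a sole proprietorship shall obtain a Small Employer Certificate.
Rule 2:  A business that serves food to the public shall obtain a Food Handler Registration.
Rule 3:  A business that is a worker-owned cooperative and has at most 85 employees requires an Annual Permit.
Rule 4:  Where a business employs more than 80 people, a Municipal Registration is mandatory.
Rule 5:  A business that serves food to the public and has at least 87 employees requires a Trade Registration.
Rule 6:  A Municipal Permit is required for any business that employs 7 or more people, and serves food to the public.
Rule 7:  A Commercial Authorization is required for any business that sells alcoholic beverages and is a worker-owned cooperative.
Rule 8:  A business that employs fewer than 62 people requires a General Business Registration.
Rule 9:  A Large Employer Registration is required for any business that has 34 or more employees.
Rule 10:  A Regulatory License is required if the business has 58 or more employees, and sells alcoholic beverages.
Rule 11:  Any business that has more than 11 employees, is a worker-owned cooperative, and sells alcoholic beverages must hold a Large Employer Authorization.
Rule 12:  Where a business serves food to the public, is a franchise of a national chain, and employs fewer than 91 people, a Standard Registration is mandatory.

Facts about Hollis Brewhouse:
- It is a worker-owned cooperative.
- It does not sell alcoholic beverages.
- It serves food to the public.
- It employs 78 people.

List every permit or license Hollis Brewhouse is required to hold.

Rule 1: employees 78 < 92; serves food to the public; is a worker-owned cooperative (not: is a sole proprietorship) → Small Employer Certificate not required.
Rule 2: serves food to the public → Food Handler Registration required.
Rule 3: is a worker-owned cooperative; employees 78 ≤ 85 → Annual Permit required.
Rule 4: employees 78 ≤ 80 → Municipal Registration not required.
Rule 5: serves food to the public; employees 78 < 87 → Trade Registration not required.
Rule 6: employees 78 ≥ 7; serves food to the public → Municipal Permit required.
Rule 7: does not sell alcoholic beverages; is a worker-owned cooperative → Commercial Authorization not required.
Rule 8: employees 78 ≥ 62 → General Business Registration not required.
Rule 9: employees 78 ≥ 34 → Large Employer Registration required.
Rule 10: employees 78 ≥ 58; does not sell alcoholic beverages → Regulatory License not required.
Rule 11: employees 78 > 11; is a worker-owned cooperative; does not sell alcoholic beverages → Large Employer Authorization not required.
Rule 12: serves food to the public; is a worker-owned cooperative (not: is a franchise of a national chain); employees 78 < 91 → Standard Registration not required.

Annual Permit, Food Handler Registration, Large Employer Registration, Municipal Permit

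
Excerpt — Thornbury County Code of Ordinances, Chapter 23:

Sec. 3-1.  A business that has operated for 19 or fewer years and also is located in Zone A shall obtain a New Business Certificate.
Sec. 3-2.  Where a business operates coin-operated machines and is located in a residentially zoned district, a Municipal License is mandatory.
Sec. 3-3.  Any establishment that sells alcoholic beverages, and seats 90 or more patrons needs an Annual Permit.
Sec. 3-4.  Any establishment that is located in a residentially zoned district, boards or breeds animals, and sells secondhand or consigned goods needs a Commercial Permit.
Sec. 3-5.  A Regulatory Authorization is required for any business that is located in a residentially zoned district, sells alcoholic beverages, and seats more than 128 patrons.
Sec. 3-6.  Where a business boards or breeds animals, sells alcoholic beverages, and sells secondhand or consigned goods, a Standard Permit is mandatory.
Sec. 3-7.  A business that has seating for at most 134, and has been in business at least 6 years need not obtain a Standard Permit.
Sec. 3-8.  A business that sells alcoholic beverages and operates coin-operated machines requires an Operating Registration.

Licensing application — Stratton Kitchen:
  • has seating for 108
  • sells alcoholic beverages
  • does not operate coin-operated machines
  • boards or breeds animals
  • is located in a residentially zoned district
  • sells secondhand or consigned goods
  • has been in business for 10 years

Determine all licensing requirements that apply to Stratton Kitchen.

Annual Permit, Commercial Permit

Sec. 3-1. years in business 10 ≤ 19; is located in a residentially zoned district (not: is located in Zone A) → New Business Certificate not required.
Sec. 3-2. does not operate coin-operated machines; is located in a residentially zoned district → Municipal License not required.
Sec. 3-3. sells alcoholic beverages; seating 108 ≥ 90 → Annual Permit required.
Sec. 3-4. is located in a residentially zoned district; boards or breeds animals; sells secondhand or consigned goods → Commercial Permit required.
Sec. 3-5. is located in a residentially zoned district; sells alcoholic beverages; seating 108 ≤ 128 → Regulatory Authorization not required.
Sec. 3-6. boards or breeds animals; sells alcoholic beverages; sells secondhand or consigned goods → Standard Permit required.
Sec. 3-7. seating 108 ≤ 134; years in business 10 ≥ 6 → exempt from Standard Permit.
Sec. 3-8. sells alcoholic beverages; does not operate coin-operated machines → Operating Registration not required.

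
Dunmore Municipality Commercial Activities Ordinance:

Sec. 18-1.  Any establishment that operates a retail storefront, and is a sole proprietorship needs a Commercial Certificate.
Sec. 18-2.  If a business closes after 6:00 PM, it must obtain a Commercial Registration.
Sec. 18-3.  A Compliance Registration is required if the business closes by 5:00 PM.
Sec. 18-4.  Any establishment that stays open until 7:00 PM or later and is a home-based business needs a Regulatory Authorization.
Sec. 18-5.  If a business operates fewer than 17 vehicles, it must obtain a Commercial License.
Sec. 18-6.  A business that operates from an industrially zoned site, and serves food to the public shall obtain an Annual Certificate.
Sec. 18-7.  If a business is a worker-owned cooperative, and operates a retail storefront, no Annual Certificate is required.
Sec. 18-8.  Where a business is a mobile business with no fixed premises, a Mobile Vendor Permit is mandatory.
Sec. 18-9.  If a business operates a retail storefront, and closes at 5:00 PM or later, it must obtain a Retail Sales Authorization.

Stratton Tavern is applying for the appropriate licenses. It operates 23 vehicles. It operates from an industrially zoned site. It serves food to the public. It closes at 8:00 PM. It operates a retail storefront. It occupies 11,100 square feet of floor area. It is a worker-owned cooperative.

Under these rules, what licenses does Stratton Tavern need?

Sec. 18-1. operates a retail storefront; is a worker-owned cooperative (not: is a sole proprietorship) → Commercial Certificate not required.
Sec. 18-2. closes 8:00 PM, after 6:00 PM → Commercial Registration required.
Sec. 18-3. closes 8:00 PM, after 5:00 PM → Compliance Registration not required.
Sec. 18-4. closes 8:00 PM, after 7:00 PM; operates from an industrially zoned site (not: is a home-based business) → Regulatory Authorization not required.
Sec. 18-5. vehicles 23 ≥ 17 → Commercial License not required.
Sec. 18-6. operates from an industrially zoned site; serves food to the public → Annual Certificate required.
Sec. 18-7. is a worker-owned cooperative; operates a retail storefront → exempt from Annual Certificate.
Sec. 18-8. operates from an industrially zoned site (not: is a mobile business with no fixed premises) → Mobile Vendor Permit not required.
Sec. 18-9. operates a retail storefront; closes 8:00 PM, after 5:00 PM → Retail Sales Authorization required.

Commercial Registration, Retail Sales Authorization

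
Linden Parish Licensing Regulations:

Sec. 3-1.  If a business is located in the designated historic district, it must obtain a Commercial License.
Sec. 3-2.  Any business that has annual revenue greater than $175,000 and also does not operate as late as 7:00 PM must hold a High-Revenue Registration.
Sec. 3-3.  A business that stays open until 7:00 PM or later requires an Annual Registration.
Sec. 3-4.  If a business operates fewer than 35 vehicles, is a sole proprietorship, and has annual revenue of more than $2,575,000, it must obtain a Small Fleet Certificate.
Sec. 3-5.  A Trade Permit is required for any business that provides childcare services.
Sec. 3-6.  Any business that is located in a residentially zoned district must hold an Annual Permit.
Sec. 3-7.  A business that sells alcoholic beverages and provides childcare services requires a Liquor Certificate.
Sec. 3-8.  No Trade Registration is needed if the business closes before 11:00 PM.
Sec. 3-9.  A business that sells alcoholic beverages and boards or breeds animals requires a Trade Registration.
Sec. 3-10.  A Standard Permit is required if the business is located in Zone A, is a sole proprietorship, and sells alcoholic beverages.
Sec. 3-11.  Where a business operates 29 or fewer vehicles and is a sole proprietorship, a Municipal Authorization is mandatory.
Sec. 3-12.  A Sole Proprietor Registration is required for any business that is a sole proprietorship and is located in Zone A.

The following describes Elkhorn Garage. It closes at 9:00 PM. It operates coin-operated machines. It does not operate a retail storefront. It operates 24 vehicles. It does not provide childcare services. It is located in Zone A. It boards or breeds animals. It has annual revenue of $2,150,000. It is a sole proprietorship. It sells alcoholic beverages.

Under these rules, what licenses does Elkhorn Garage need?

Sec. 3-1. is located in Zone A (not: is located in the designated historic district) → Commercial License not required.
Sec. 3-2. revenue $2,150,000 > $175,000; closes 9:00 PM, after 7:00 PM → High-Revenue Registration not required.
Sec. 3-3. closes 9:00 PM, after 7:00 PM → Annual Registration required.
Sec. 3-4. vehicles 24 < 35; is a sole proprietorship; revenue $2,150,000 ≤ $2,575,000 → Small Fleet Certificate not required.
Sec. 3-5. does not provide childcare services → Trade Permit not required.
Sec. 3-6. is located in Zone A (not: is located in a residentially zoned district) → Annual Permit not required.
Sec. 3-7. sells alcoholic beverages; does not provide childcare services → Liquor Certificate not required.
Sec. 3-8. closes 9:00 PM, at/before 11:00 PM → exempt from Trade Registration.
Sec. 3-9. sells alcoholic beverages; boards or breeds animals → Trade Registration required.
Sec. 3-10. is located in Zone A; is a sole proprietorship; sells alcoholic beverages → Standard Permit required.
Sec. 3-11. vehicles 24 ≤ 29; is a sole proprietorship → Municipal Authorization required.
Sec. 3-12. is a sole proprietorship; is located in Zone A → Sole Proprietor Registration required.

Annual Registration, Municipal Authorization, Sole Proprietor Registration, Standard Permit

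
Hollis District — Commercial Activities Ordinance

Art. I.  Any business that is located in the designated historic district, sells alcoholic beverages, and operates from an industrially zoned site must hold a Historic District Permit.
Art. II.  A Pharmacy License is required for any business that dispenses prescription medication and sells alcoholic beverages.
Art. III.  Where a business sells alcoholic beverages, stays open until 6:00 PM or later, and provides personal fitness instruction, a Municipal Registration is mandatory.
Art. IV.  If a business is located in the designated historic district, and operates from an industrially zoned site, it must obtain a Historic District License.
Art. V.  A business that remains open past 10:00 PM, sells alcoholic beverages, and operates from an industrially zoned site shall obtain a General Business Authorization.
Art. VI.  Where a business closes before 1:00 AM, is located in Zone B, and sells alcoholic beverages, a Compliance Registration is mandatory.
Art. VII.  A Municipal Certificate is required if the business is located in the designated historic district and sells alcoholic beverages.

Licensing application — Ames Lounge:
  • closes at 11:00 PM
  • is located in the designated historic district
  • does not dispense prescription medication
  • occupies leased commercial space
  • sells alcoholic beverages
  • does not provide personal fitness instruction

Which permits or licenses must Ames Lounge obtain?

Art. I. is located in the designated historic district; sells alcoholic beverages; occupies leased commercial space (not: operates from an industrially zoned site) → Historic District Permit not required.
Art. II. does not dispense prescription medication; sells alcoholic beverages → Pharmacy License not required.
Art. III. sells alcoholic beverages; closes 11:00 PM, after 6:00 PM; does not provide personal fitness instruction → Municipal Registration not required.
Art. IV. is located in the designated historic district; occupies leased commercial space (not: operates from an industrially zoned site) → Historic District License not required.
Art. V. closes 11:00 PM, after 10:00 PM; sells alcoholic beverages; occupies leased commercial space (not: operates from an industrially zoned site) → General Business Authorization not required.
Art. VI. closes 11:00 PM, at/before 1:00 AM; is located in the designated historic district (not: is located in Zone B); sells alcoholic beverages → Compliance Registration not required.
Art. VII. is located in the designated historic district; sells alcoholic beverages → Municipal Certificate required.

Municipal Certificate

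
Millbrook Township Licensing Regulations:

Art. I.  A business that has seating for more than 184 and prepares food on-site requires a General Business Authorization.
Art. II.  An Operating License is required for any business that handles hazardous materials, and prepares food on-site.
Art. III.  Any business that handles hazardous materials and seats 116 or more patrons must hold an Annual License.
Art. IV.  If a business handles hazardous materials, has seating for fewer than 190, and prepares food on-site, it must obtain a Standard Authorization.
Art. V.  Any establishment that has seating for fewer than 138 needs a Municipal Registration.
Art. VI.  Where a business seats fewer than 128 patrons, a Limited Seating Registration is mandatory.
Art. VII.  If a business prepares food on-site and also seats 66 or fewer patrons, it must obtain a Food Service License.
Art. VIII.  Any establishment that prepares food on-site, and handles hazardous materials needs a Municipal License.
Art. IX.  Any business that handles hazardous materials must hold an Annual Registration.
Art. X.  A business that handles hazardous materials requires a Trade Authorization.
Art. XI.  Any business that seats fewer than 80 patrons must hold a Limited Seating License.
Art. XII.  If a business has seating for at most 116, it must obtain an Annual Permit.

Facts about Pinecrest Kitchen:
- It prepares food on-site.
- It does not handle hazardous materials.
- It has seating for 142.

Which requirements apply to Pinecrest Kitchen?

Art. I. seating 142 ≤ 184; prepares food on-site → General Business Authorization not required.
Art. II. does not handle hazardous materials; prepares food on-site → Operating License not required.
Art. III. does not handle hazardous materials; seating 142 ≥ 116 → Annual License not required.
Art. IV. does not handle hazardous materials; seating 142 < 190; prepares food on-site → Standard Authorization not required.
Art. V. seating 142 ≥ 138 → Municipal Registration not required.
Art. VI. seating 142 ≥ 128 → Limited Seating Registration not required.
Art. VII. prepares food on-site; seating 142 > 66 → Food Service License not required.
Art. VIII. prepares food on-site; does not handle hazardous materials → Municipal License not required.
Art. IX. does not handle hazardous materials → Annual Registration not required.
Art. X. does not handle hazardous materials → Trade Authorization not required.
Art. XI. seating 142 ≥ 80 → Limited Seating License not required.
Art. XII. seating 142 > 116 → Annual Permit not required.

None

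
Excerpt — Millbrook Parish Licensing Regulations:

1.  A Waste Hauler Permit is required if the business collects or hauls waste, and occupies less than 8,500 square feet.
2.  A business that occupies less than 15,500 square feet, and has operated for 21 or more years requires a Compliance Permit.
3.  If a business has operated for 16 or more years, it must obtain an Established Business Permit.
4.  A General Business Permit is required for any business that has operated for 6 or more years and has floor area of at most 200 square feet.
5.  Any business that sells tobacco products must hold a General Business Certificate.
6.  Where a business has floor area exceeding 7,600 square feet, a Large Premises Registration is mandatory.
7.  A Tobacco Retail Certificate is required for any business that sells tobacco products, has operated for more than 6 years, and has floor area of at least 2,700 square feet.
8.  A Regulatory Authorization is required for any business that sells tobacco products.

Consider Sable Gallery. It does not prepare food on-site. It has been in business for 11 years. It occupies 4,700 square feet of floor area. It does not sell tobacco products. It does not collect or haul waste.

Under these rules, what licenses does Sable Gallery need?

1. does not collect or haul waste; floor area 4,700 square feet < 8,500 square feet → Waste Hauler Permit not required.
2. floor area 4,700 square feet < 15,500 square feet; years in business 11 < 21 → Compliance Permit not required.
3. years in business 11 < 16 → Established Business Permit not required.
4. years in business 11 ≥ 6; floor area 4,700 square feet > 200 square feet → General Business Permit not required.
5. does not sell tobacco products → General Business Certificate not required.
6. floor area 4,700 square feet ≤ 7,600 square feet → Large Premises Registration not required.
7. does not sell tobacco products; years in business 11 > 6; floor area 4,700 square feet ≥ 2,700 square feet → Tobacco Retail Certificate not required.
8. does not sell tobacco products → Regulatory Authorization not required.

None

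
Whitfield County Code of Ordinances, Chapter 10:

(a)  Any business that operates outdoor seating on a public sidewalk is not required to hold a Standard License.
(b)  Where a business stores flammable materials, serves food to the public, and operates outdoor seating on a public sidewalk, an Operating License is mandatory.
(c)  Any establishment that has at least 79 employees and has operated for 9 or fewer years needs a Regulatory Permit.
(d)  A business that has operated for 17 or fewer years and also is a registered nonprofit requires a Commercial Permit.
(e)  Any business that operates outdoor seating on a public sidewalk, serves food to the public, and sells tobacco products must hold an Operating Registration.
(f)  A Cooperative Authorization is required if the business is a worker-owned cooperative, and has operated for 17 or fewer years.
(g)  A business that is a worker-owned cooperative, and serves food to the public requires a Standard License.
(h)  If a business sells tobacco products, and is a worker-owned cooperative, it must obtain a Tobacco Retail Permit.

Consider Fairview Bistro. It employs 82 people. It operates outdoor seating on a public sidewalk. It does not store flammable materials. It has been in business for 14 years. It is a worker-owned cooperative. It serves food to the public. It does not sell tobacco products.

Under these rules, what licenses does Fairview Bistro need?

Cooperative Authorization

(a) operates outdoor seating on a public sidewalk → exempt from Standard License.
(b) does not store flammable materials; serves food to the public; operates outdoor seating on a public sidewalk → Operating License not required.
(c) employees 82 ≥ 79; years in business 14 > 9 → Regulatory Permit not required.
(d) years in business 14 ≤ 17; is a worker-owned cooperative (not: is a registered nonprofit) → Commercial Permit not required.
(e) operates outdoor seating on a public sidewalk; serves food to the public; does not sell tobacco products → Operating Registration not required.
(f) is a worker-owned cooperative; years in business 14 ≤ 17 → Cooperative Authorization required.
(g) is a worker-owned cooperative; serves food to the public → Standard License required.
(h) does not sell tobacco products; is a worker-owned cooperative → Tobacco Retail Permit not required.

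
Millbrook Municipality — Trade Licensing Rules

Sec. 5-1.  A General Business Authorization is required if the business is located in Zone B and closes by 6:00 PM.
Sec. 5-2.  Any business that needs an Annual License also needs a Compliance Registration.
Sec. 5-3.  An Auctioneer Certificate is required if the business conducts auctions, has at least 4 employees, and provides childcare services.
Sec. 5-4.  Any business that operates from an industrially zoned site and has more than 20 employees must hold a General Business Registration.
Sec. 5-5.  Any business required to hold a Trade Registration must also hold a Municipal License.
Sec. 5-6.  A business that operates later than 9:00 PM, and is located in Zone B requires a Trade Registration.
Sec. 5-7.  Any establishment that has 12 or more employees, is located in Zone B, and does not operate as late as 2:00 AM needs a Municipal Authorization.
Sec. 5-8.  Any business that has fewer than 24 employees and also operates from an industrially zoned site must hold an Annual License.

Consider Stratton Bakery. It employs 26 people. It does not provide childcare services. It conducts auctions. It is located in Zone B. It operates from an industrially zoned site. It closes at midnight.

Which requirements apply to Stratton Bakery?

General Business Registration, Municipal Authorization, Municipal License, Trade Registration

Sec. 5-1. is located in Zone B; closes midnight, after 6:00 PM → General Business Authorization not required.
Sec. 5-2. Annual License is not required → no effect.
Sec. 5-3. conducts auctions; employees 26 ≥ 4; does not provide childcare services → Auctioneer Certificate not required.
Sec. 5-4. operates from an industrially zoned site; employees 26 > 20 → General Business Registration required.
Sec. 5-5. Trade Registration is required → Municipal License also required.
Sec. 5-6. closes midnight, after 9:00 PM; is located in Zone B → Trade Registration required.
Sec. 5-7. employees 26 ≥ 12; is located in Zone B; closes midnight, at/before 2:00 AM → Municipal Authorization required.
Sec. 5-8. employees 26 ≥ 24; operates from an industrially zoned site → Annual License not required.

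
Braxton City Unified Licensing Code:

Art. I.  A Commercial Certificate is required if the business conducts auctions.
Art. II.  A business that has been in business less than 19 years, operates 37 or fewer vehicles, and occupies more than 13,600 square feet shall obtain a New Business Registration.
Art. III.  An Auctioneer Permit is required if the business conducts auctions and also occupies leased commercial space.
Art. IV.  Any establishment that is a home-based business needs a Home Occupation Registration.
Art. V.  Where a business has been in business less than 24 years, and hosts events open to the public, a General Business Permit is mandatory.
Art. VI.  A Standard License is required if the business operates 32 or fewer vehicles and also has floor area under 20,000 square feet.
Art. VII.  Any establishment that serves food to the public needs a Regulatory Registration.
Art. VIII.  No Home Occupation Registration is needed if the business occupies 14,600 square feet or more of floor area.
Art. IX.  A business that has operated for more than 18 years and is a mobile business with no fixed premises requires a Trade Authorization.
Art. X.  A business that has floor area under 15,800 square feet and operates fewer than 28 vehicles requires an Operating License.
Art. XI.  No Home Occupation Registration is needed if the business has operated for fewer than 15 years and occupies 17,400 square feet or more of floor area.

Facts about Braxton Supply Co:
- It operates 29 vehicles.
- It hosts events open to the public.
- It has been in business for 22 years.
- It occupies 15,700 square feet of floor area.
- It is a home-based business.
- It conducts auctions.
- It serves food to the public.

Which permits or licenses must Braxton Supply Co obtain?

Art. I. conducts auctions → Commercial Certificate required.
Art. II. years in business 22 ≥ 19; vehicles 29 ≤ 37; floor area 15,700 square feet > 13,600 square feet → New Business Registration not required.
Art. III. conducts auctions; is a home-based business (not: occupies leased commercial space) → Auctioneer Permit not required.
Art. IV. is a home-based business → Home Occupation Registration required.
Art. V. years in business 22 < 24; hosts events open to the public → General Business Permit required.
Art. VI. vehicles 29 ≤ 32; floor area 15,700 square feet < 20,000 square feet → Standard License required.
Art. VII. serves food to the public → Regulatory Registration required.
Art. VIII. floor area 15,700 square feet ≥ 14,600 square feet → exempt from Home Occupation Registration.
Art. IX. years in business 22 > 18; is a home-based business (not: is a mobile business with no fixed premises) → Trade Authorization not required.
Art. X. floor area 15,700 square feet < 15,800 square feet; vehicles 29 ≥ 28 → Operating License not required.
Art. XI. years in business 22 ≥ 15; floor area 15,700 square feet < 17,400 square feet → Home Occupation Registration exemption does not apply.

Commercial Certificate, General Business Permit, Regulatory Registration, Standard License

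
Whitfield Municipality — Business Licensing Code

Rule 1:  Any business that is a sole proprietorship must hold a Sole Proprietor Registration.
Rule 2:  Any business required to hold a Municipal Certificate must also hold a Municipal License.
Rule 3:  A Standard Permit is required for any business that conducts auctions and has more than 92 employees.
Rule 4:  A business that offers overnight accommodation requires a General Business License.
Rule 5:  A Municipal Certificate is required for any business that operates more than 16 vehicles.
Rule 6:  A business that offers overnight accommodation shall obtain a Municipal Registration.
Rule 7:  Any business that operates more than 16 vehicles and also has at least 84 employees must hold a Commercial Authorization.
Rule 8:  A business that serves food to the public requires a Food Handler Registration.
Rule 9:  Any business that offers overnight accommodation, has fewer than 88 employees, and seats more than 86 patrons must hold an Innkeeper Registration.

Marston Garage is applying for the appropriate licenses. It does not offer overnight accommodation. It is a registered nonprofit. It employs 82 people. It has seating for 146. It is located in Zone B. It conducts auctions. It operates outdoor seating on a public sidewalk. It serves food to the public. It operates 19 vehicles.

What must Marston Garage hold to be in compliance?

Food Handler Registration, Municipal Certificate, Municipal License

Rule 1: is a registered nonprofit (not: is a sole proprietorship) → Sole Proprietor Registration not required.
Rule 2: Municipal Certificate is required → Municipal License also required.
Rule 3: conducts auctions; employees 82 ≤ 92 → Standard Permit not required.
Rule 4: does not offer overnight accommodation → General Business License not required.
Rule 5: vehicles 19 > 16 → Municipal Certificate required.
Rule 6: does not offer overnight accommodation → Municipal Registration not required.
Rule 7: vehicles 19 > 16; employees 82 < 84 → Commercial Authorization not required.
Rule 8: serves food to the public → Food Handler Registration required.
Rule 9: does not offer overnight accommodation; employees 82 < 88; seating 146 > 86 → Innkeeper Registration not required.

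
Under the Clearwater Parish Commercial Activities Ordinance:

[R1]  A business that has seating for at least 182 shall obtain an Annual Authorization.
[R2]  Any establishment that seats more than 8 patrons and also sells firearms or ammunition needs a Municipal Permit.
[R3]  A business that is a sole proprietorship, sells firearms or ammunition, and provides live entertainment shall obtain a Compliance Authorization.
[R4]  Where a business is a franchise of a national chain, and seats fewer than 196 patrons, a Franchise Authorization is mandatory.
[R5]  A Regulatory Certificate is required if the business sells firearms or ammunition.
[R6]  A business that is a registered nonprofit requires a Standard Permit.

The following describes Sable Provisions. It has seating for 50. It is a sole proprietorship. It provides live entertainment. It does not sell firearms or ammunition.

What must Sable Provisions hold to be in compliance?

[R1] seating 50 < 182 → Annual Authorization not required.
[R2] seating 50 > 8; does not sell firearms or ammunition → Municipal Permit not required.
[R3] is a sole proprietorship; does not sell firearms or ammunition; provides live entertainment → Compliance Authorization not required.
[R4] is a sole proprietorship (not: is a franchise of a national chain); seating 50 < 196 → Franchise Authorization not required.
[R5] does not sell firearms or ammunition → Regulatory Certificate not required.
[R6] is a sole proprietorship (not: is a registered nonprofit) → Standard Permit not required.

None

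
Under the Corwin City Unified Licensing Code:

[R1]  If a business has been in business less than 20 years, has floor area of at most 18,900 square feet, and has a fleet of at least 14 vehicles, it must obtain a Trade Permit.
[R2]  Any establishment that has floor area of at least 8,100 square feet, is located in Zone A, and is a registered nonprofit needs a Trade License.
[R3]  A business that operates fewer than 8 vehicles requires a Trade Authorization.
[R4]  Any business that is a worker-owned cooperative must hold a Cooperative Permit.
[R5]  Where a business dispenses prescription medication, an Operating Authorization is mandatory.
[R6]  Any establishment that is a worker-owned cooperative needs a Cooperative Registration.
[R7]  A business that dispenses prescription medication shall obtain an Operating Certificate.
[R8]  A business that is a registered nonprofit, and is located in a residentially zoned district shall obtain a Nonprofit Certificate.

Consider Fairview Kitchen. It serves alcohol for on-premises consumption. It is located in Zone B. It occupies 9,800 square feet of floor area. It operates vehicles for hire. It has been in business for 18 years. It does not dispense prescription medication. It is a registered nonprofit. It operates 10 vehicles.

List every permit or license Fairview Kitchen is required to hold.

None

[R1] years in business 18 < 20; floor area 9,800 square feet ≤ 18,900 square feet; vehicles 10 < 14 → Trade Permit not required.
[R2] floor area 9,800 square feet ≥ 8,100 square feet; is located in Zone B (not: is located in Zone A); is a registered nonprofit → Trade License not required.
[R3] vehicles 10 ≥ 8 → Trade Authorization not required.
[R4] is a registered nonprofit (not: is a worker-owned cooperative) → Cooperative Permit not required.
[R5] does not dispense prescription medication → Operating Authorization not required.
[R6] is a registered nonprofit (not: is a worker-owned cooperative) → Cooperative Registration not required.
[R7] does not dispense prescription medication → Operating Certificate not required.
[R8] is a registered nonprofit; is located in Zone B (not: is located in a residentially zoned district) → Nonprofit Certificate not required.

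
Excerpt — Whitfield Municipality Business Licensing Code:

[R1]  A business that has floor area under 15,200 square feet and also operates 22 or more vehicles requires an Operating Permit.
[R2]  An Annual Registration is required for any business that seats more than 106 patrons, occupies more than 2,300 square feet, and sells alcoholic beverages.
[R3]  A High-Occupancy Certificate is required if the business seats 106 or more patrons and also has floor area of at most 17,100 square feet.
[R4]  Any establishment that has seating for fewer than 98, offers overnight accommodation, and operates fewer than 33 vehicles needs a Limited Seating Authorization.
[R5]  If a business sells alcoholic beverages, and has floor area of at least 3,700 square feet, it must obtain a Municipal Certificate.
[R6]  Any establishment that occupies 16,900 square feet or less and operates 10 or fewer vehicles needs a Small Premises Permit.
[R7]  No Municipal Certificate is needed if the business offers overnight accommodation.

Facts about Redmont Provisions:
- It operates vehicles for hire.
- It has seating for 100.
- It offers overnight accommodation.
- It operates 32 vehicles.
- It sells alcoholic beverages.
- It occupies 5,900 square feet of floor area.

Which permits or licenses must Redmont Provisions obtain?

Operating Permit

[R1] floor area 5,900 square feet < 15,200 square feet; vehicles 32 ≥ 22 → Operating Permit required.
[R2] seating 100 ≤ 106; floor area 5,900 square feet > 2,300 square feet; sells alcoholic beverages → Annual Registration not required.
[R3] seating 100 < 106; floor area 5,900 square feet ≤ 17,100 square feet → High-Occupancy Certificate not required.
[R4] seating 100 ≥ 98; offers overnight accommodation; vehicles 32 < 33 → Limited Seating Authorization not required.
[R5] sells alcoholic beverages; floor area 5,900 square feet ≥ 3,700 square feet → Municipal Certificate required.
[R6] floor area 5,900 square feet ≤ 16,900 square feet; vehicles 32 > 10 → Small Premises Permit not required.
[R7] offers overnight accommodation → exempt from Municipal Certificate.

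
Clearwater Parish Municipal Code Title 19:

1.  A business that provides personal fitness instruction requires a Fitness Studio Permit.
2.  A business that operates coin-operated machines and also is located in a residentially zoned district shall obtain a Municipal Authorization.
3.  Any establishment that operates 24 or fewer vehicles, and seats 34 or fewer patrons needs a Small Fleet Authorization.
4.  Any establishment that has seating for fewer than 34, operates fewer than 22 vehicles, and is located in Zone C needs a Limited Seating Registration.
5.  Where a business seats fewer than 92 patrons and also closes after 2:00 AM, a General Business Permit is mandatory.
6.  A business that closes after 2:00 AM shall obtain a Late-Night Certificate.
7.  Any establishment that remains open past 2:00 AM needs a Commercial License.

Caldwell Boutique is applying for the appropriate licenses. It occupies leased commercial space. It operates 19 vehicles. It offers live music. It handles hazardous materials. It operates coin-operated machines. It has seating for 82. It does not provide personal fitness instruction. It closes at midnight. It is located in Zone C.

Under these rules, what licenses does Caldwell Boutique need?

1. does not provide personal fitness instruction → Fitness Studio Permit not required.
2. operates coin-operated machines; is located in Zone C (not: is located in a residentially zoned district) → Municipal Authorization not required.
3. vehicles 19 ≤ 24; seating 82 > 34 → Small Fleet Authorization not required.
4. seating 82 ≥ 34; vehicles 19 < 22; is located in Zone C → Limited Seating Registration not required.
5. seating 82 < 92; closes midnight, at/before 2:00 AM → General Business Permit not required.
6. closes midnight, at/before 2:00 AM → Late-Night Certificate not required.
7. closes midnight, at/before 2:00 AM → Commercial License not required.

None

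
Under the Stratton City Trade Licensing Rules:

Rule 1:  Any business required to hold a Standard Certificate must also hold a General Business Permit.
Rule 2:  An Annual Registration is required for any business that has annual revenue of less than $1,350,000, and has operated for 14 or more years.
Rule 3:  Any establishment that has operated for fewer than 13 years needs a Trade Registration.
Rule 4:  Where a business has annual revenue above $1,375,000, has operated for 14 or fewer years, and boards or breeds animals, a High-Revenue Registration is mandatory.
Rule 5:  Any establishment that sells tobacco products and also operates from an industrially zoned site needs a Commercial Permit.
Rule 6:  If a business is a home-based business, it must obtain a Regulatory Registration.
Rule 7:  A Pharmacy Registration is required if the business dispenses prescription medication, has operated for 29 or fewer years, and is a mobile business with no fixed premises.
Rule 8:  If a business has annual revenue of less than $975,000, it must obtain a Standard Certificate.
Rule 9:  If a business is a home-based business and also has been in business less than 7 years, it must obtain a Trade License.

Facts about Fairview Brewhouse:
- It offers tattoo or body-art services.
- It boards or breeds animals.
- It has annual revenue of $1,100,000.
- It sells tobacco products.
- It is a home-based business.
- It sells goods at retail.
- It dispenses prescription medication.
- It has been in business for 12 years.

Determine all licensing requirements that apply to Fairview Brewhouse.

Rule 1: Standard Certificate is not required → no effect.
Rule 2: revenue $1,100,000 < $1,350,000; years in business 12 < 14 → Annual Registration not required.
Rule 3: years in business 12 < 13 → Trade Registration required.
Rule 4: revenue $1,100,000 ≤ $1,375,000; years in business 12 ≤ 14; boards or breeds animals → High-Revenue Registration not required.
Rule 5: sells tobacco products; is a home-based business (not: operates from an industrially zoned site) → Commercial Permit not required.
Rule 6: is a home-based business → Regulatory Registration required.
Rule 7: dispenses prescription medication; years in business 12 ≤ 29; is a home-based business (not: is a mobile business with no fixed premises) → Pharmacy Registration not required.
Rule 8: revenue $1,100,000 ≥ $975,000 → Standard Certificate not required.
Rule 9: is a home-based business; years in business 12 ≥ 7 → Trade License not required.

Regulatory Registration, Trade Registration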